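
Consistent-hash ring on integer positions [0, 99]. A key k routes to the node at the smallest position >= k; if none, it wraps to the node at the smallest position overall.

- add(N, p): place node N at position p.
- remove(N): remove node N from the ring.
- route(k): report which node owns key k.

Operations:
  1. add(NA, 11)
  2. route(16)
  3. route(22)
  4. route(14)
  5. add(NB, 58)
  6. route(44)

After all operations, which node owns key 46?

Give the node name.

Op 1: add NA@11 -> ring=[11:NA]
Op 2: route key 16: none >= 16, wrap to smallest pos 11 -> NA
Op 3: route key 22: none >= 22, wrap to smallest pos 11 -> NA
Op 4: route key 14: none >= 14, wrap to smallest pos 11 -> NA
Op 5: add NB@58 -> ring=[11:NA,58:NB]
Op 6: route key 44: smallest pos >= 44 is 58 -> NB
Final route key 46: smallest pos >= 46 is 58 -> NB

Answer: NB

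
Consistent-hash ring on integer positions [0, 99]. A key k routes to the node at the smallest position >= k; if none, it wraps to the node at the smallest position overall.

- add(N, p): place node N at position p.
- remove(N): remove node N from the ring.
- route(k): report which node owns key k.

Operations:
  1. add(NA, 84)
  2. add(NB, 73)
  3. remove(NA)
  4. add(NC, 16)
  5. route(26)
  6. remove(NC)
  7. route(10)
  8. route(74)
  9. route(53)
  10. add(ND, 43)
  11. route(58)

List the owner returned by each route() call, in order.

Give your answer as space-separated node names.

Op 1: add NA@84 -> ring=[84:NA]
Op 2: add NB@73 -> ring=[73:NB,84:NA]
Op 3: remove NA -> ring=[73:NB]
Op 4: add NC@16 -> ring=[16:NC,73:NB]
Op 5: route key 26: smallest pos >= 26 is 73 -> NB
Op 6: remove NC -> ring=[73:NB]
Op 7: route key 10: smallest pos >= 10 is 73 -> NB
Op 8: route key 74: none >= 74, wrap to smallest pos 73 -> NB
Op 9: route key 53: smallest pos >= 53 is 73 -> NB
Op 10: add ND@43 -> ring=[43:ND,73:NB]
Op 11: route key 58: smallest pos >= 58 is 73 -> NB

Answer: NB NB NB NB NB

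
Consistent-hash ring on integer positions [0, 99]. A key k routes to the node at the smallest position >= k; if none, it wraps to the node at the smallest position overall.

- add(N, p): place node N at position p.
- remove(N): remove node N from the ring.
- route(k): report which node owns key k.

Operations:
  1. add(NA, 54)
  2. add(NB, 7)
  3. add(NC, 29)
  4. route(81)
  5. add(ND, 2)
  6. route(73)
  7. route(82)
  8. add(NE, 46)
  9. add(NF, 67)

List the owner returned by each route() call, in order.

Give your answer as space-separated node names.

Op 1: add NA@54 -> ring=[54:NA]
Op 2: add NB@7 -> ring=[7:NB,54:NA]
Op 3: add NC@29 -> ring=[7:NB,29:NC,54:NA]
Op 4: route key 81: none >= 81, wrap to smallest pos 7 -> NB
Op 5: add ND@2 -> ring=[2:ND,7:NB,29:NC,54:NA]
Op 6: route key 73: none >= 73, wrap to smallest pos 2 -> ND
Op 7: route key 82: none >= 82, wrap to smallest pos 2 -> ND
Op 8: add NE@46 -> ring=[2:ND,7:NB,29:NC,46:NE,54:NA]
Op 9: add NF@67 -> ring=[2:ND,7:NB,29:NC,46:NE,54:NA,67:NF]

Answer: NB ND ND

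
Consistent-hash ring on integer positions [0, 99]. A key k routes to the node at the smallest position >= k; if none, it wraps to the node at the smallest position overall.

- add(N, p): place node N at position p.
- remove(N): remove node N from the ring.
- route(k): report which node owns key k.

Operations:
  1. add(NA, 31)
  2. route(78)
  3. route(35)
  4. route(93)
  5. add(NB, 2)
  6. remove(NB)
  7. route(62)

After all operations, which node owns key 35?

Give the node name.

Answer: NA

Derivation:
Op 1: add NA@31 -> ring=[31:NA]
Op 2: route key 78: none >= 78, wrap to smallest pos 31 -> NA
Op 3: route key 35: none >= 35, wrap to smallest pos 31 -> NA
Op 4: route key 93: none >= 93, wrap to smallest pos 31 -> NA
Op 5: add NB@2 -> ring=[2:NB,31:NA]
Op 6: remove NB -> ring=[31:NA]
Op 7: route key 62: none >= 62, wrap to smallest pos 31 -> NA
Final route key 35: none >= 35, wrap to smallest pos 31 -> NA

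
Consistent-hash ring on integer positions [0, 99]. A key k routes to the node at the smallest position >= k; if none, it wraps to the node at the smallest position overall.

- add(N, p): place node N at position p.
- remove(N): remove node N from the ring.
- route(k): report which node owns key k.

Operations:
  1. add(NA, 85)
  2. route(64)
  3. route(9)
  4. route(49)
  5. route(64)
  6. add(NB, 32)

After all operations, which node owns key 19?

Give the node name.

Op 1: add NA@85 -> ring=[85:NA]
Op 2: route key 64: smallest pos >= 64 is 85 -> NA
Op 3: route key 9: smallest pos >= 9 is 85 -> NA
Op 4: route key 49: smallest pos >= 49 is 85 -> NA
Op 5: route key 64: smallest pos >= 64 is 85 -> NA
Op 6: add NB@32 -> ring=[32:NB,85:NA]
Final route key 19: smallest pos >= 19 is 32 -> NB

Answer: NB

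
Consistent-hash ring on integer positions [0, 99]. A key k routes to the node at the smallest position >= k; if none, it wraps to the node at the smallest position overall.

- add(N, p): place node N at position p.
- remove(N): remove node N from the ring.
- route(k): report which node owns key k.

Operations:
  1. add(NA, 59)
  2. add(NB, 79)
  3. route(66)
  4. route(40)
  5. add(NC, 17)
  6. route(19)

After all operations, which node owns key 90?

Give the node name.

Answer: NC

Derivation:
Op 1: add NA@59 -> ring=[59:NA]
Op 2: add NB@79 -> ring=[59:NA,79:NB]
Op 3: route key 66: smallest pos >= 66 is 79 -> NB
Op 4: route key 40: smallest pos >= 40 is 59 -> NA
Op 5: add NC@17 -> ring=[17:NC,59:NA,79:NB]
Op 6: route key 19: smallest pos >= 19 is 59 -> NA
Final route key 90: none >= 90, wrap to smallest pos 17 -> NC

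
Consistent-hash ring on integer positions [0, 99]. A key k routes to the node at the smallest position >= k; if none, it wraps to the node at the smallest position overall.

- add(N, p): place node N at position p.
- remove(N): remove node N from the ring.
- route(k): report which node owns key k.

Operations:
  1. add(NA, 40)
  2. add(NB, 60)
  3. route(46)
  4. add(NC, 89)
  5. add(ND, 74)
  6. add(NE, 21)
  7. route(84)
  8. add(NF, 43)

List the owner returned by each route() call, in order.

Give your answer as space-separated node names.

Op 1: add NA@40 -> ring=[40:NA]
Op 2: add NB@60 -> ring=[40:NA,60:NB]
Op 3: route key 46: smallest pos >= 46 is 60 -> NB
Op 4: add NC@89 -> ring=[40:NA,60:NB,89:NC]
Op 5: add ND@74 -> ring=[40:NA,60:NB,74:ND,89:NC]
Op 6: add NE@21 -> ring=[21:NE,40:NA,60:NB,74:ND,89:NC]
Op 7: route key 84: smallest pos >= 84 is 89 -> NC
Op 8: add NF@43 -> ring=[21:NE,40:NA,43:NF,60:NB,74:ND,89:NC]

Answer: NB NC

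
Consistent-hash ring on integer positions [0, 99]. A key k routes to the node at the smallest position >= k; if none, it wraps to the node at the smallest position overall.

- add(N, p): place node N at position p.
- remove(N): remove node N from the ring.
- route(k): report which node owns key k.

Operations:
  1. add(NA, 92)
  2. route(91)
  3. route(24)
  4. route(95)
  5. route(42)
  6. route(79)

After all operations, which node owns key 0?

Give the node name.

Op 1: add NA@92 -> ring=[92:NA]
Op 2: route key 91: smallest pos >= 91 is 92 -> NA
Op 3: route key 24: smallest pos >= 24 is 92 -> NA
Op 4: route key 95: none >= 95, wrap to smallest pos 92 -> NA
Op 5: route key 42: smallest pos >= 42 is 92 -> NA
Op 6: route key 79: smallest pos >= 79 is 92 -> NA
Final route key 0: smallest pos >= 0 is 92 -> NA

Answer: NA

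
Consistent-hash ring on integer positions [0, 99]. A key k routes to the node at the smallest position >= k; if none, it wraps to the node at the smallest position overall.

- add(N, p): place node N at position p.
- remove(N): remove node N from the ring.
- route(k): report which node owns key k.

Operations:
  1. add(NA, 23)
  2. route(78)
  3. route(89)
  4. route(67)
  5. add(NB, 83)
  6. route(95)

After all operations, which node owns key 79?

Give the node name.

Answer: NB

Derivation:
Op 1: add NA@23 -> ring=[23:NA]
Op 2: route key 78: none >= 78, wrap to smallest pos 23 -> NA
Op 3: route key 89: none >= 89, wrap to smallest pos 23 -> NA
Op 4: route key 67: none >= 67, wrap to smallest pos 23 -> NA
Op 5: add NB@83 -> ring=[23:NA,83:NB]
Op 6: route key 95: none >= 95, wrap to smallest pos 23 -> NA
Final route key 79: smallest pos >= 79 is 83 -> NB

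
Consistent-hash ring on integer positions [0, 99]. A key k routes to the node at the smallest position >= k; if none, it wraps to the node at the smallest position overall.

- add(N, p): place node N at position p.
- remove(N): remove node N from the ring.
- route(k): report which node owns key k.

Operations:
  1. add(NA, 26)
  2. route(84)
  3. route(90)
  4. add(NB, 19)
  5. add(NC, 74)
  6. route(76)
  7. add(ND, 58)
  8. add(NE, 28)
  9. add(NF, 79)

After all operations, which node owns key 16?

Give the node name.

Op 1: add NA@26 -> ring=[26:NA]
Op 2: route key 84: none >= 84, wrap to smallest pos 26 -> NA
Op 3: route key 90: none >= 90, wrap to smallest pos 26 -> NA
Op 4: add NB@19 -> ring=[19:NB,26:NA]
Op 5: add NC@74 -> ring=[19:NB,26:NA,74:NC]
Op 6: route key 76: none >= 76, wrap to smallest pos 19 -> NB
Op 7: add ND@58 -> ring=[19:NB,26:NA,58:ND,74:NC]
Op 8: add NE@28 -> ring=[19:NB,26:NA,28:NE,58:ND,74:NC]
Op 9: add NF@79 -> ring=[19:NB,26:NA,28:NE,58:ND,74:NC,79:NF]
Final route key 16: smallest pos >= 16 is 19 -> NB

Answer: NB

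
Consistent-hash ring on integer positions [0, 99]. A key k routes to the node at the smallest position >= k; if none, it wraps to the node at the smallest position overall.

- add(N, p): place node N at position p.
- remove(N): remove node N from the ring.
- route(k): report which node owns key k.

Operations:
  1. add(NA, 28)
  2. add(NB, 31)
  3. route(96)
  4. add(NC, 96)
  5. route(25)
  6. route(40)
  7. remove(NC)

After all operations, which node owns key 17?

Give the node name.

Answer: NA

Derivation:
Op 1: add NA@28 -> ring=[28:NA]
Op 2: add NB@31 -> ring=[28:NA,31:NB]
Op 3: route key 96: none >= 96, wrap to smallest pos 28 -> NA
Op 4: add NC@96 -> ring=[28:NA,31:NB,96:NC]
Op 5: route key 25: smallest pos >= 25 is 28 -> NA
Op 6: route key 40: smallest pos >= 40 is 96 -> NC
Op 7: remove NC -> ring=[28:NA,31:NB]
Final route key 17: smallest pos >= 17 is 28 -> NA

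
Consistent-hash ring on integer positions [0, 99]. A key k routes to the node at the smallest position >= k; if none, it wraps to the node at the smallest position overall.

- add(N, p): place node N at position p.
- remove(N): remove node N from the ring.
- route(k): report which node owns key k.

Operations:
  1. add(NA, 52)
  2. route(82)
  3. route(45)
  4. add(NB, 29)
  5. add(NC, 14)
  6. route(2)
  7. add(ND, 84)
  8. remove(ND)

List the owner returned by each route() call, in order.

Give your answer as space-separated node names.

Answer: NA NA NC

Derivation:
Op 1: add NA@52 -> ring=[52:NA]
Op 2: route key 82: none >= 82, wrap to smallest pos 52 -> NA
Op 3: route key 45: smallest pos >= 45 is 52 -> NA
Op 4: add NB@29 -> ring=[29:NB,52:NA]
Op 5: add NC@14 -> ring=[14:NC,29:NB,52:NA]
Op 6: route key 2: smallest pos >= 2 is 14 -> NC
Op 7: add ND@84 -> ring=[14:NC,29:NB,52:NA,84:ND]
Op 8: remove ND -> ring=[14:NC,29:NB,52:NA]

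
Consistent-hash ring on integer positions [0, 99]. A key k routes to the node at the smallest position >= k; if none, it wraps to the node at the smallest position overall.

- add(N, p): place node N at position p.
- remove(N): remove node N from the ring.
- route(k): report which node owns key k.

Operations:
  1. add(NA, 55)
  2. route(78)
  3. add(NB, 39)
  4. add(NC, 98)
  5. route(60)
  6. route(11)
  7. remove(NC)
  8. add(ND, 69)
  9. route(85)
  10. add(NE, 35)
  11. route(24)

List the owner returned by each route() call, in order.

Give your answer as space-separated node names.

Op 1: add NA@55 -> ring=[55:NA]
Op 2: route key 78: none >= 78, wrap to smallest pos 55 -> NA
Op 3: add NB@39 -> ring=[39:NB,55:NA]
Op 4: add NC@98 -> ring=[39:NB,55:NA,98:NC]
Op 5: route key 60: smallest pos >= 60 is 98 -> NC
Op 6: route key 11: smallest pos >= 11 is 39 -> NB
Op 7: remove NC -> ring=[39:NB,55:NA]
Op 8: add ND@69 -> ring=[39:NB,55:NA,69:ND]
Op 9: route key 85: none >= 85, wrap to smallest pos 39 -> NB
Op 10: add NE@35 -> ring=[35:NE,39:NB,55:NA,69:ND]
Op 11: route key 24: smallest pos >= 24 is 35 -> NE

Answer: NA NC NB NB NE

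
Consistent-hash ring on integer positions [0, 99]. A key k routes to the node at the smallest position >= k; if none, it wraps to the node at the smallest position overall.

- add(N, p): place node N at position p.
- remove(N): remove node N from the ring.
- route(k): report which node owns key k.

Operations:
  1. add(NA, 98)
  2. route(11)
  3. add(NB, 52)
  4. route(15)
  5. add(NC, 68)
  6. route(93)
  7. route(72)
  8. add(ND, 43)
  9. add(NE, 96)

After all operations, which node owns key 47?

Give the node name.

Op 1: add NA@98 -> ring=[98:NA]
Op 2: route key 11: smallest pos >= 11 is 98 -> NA
Op 3: add NB@52 -> ring=[52:NB,98:NA]
Op 4: route key 15: smallest pos >= 15 is 52 -> NB
Op 5: add NC@68 -> ring=[52:NB,68:NC,98:NA]
Op 6: route key 93: smallest pos >= 93 is 98 -> NA
Op 7: route key 72: smallest pos >= 72 is 98 -> NA
Op 8: add ND@43 -> ring=[43:ND,52:NB,68:NC,98:NA]
Op 9: add NE@96 -> ring=[43:ND,52:NB,68:NC,96:NE,98:NA]
Final route key 47: smallest pos >= 47 is 52 -> NB

Answer: NB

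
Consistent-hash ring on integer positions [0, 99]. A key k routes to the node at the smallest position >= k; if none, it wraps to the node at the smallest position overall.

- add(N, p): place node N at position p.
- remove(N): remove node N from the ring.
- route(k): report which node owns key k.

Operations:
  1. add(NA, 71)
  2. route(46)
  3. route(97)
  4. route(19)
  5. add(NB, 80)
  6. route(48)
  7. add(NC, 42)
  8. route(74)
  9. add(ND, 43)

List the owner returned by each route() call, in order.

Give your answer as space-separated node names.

Op 1: add NA@71 -> ring=[71:NA]
Op 2: route key 46: smallest pos >= 46 is 71 -> NA
Op 3: route key 97: none >= 97, wrap to smallest pos 71 -> NA
Op 4: route key 19: smallest pos >= 19 is 71 -> NA
Op 5: add NB@80 -> ring=[71:NA,80:NB]
Op 6: route key 48: smallest pos >= 48 is 71 -> NA
Op 7: add NC@42 -> ring=[42:NC,71:NA,80:NB]
Op 8: route key 74: smallest pos >= 74 is 80 -> NB
Op 9: add ND@43 -> ring=[42:NC,43:ND,71:NA,80:NB]

Answer: NA NA NA NA NB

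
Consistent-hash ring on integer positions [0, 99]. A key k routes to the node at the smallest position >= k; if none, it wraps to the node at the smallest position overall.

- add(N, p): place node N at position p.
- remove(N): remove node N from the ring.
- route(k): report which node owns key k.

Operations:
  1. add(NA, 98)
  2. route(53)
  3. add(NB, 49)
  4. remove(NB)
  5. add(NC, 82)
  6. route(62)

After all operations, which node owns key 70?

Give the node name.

Answer: NC

Derivation:
Op 1: add NA@98 -> ring=[98:NA]
Op 2: route key 53: smallest pos >= 53 is 98 -> NA
Op 3: add NB@49 -> ring=[49:NB,98:NA]
Op 4: remove NB -> ring=[98:NA]
Op 5: add NC@82 -> ring=[82:NC,98:NA]
Op 6: route key 62: smallest pos >= 62 is 82 -> NC
Final route key 70: smallest pos >= 70 is 82 -> NC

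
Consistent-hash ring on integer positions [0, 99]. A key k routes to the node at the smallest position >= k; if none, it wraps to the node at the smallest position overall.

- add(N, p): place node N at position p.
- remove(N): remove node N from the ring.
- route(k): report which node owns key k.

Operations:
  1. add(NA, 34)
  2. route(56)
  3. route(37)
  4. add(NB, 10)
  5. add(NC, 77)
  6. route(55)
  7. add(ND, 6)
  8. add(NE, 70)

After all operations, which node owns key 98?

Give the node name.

Answer: ND

Derivation:
Op 1: add NA@34 -> ring=[34:NA]
Op 2: route key 56: none >= 56, wrap to smallest pos 34 -> NA
Op 3: route key 37: none >= 37, wrap to smallest pos 34 -> NA
Op 4: add NB@10 -> ring=[10:NB,34:NA]
Op 5: add NC@77 -> ring=[10:NB,34:NA,77:NC]
Op 6: route key 55: smallest pos >= 55 is 77 -> NC
Op 7: add ND@6 -> ring=[6:ND,10:NB,34:NA,77:NC]
Op 8: add NE@70 -> ring=[6:ND,10:NB,34:NA,70:NE,77:NC]
Final route key 98: none >= 98, wrap to smallest pos 6 -> ND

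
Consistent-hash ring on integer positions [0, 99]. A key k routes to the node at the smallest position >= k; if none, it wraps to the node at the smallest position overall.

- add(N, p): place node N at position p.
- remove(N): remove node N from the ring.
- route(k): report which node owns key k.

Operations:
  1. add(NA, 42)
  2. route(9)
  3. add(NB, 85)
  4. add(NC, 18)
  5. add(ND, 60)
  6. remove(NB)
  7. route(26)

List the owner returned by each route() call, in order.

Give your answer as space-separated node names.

Op 1: add NA@42 -> ring=[42:NA]
Op 2: route key 9: smallest pos >= 9 is 42 -> NA
Op 3: add NB@85 -> ring=[42:NA,85:NB]
Op 4: add NC@18 -> ring=[18:NC,42:NA,85:NB]
Op 5: add ND@60 -> ring=[18:NC,42:NA,60:ND,85:NB]
Op 6: remove NB -> ring=[18:NC,42:NA,60:ND]
Op 7: route key 26: smallest pos >= 26 is 42 -> NA

Answer: NA NA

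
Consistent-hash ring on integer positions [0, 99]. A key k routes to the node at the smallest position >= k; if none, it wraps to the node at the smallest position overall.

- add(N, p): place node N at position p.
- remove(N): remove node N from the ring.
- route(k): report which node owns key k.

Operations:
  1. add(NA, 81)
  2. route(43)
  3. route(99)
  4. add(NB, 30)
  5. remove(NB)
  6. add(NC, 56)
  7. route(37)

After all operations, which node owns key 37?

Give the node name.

Op 1: add NA@81 -> ring=[81:NA]
Op 2: route key 43: smallest pos >= 43 is 81 -> NA
Op 3: route key 99: none >= 99, wrap to smallest pos 81 -> NA
Op 4: add NB@30 -> ring=[30:NB,81:NA]
Op 5: remove NB -> ring=[81:NA]
Op 6: add NC@56 -> ring=[56:NC,81:NA]
Op 7: route key 37: smallest pos >= 37 is 56 -> NC
Final route key 37: smallest pos >= 37 is 56 -> NC

Answer: NC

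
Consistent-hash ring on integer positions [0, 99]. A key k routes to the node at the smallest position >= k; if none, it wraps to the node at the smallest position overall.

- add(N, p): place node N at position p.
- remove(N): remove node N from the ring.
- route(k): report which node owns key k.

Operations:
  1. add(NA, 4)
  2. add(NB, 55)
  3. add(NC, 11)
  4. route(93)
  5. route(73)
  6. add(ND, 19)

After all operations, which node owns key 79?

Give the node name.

Answer: NA

Derivation:
Op 1: add NA@4 -> ring=[4:NA]
Op 2: add NB@55 -> ring=[4:NA,55:NB]
Op 3: add NC@11 -> ring=[4:NA,11:NC,55:NB]
Op 4: route key 93: none >= 93, wrap to smallest pos 4 -> NA
Op 5: route key 73: none >= 73, wrap to smallest pos 4 -> NA
Op 6: add ND@19 -> ring=[4:NA,11:NC,19:ND,55:NB]
Final route key 79: none >= 79, wrap to smallest pos 4 -> NA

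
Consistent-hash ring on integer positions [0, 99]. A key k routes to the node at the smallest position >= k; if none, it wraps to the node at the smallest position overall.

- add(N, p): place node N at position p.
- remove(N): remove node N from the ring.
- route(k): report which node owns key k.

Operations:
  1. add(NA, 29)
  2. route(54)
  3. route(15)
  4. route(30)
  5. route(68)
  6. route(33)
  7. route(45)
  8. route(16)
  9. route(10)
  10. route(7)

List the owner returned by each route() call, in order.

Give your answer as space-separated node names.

Answer: NA NA NA NA NA NA NA NA NA

Derivation:
Op 1: add NA@29 -> ring=[29:NA]
Op 2: route key 54: none >= 54, wrap to smallest pos 29 -> NA
Op 3: route key 15: smallest pos >= 15 is 29 -> NA
Op 4: route key 30: none >= 30, wrap to smallest pos 29 -> NA
Op 5: route key 68: none >= 68, wrap to smallest pos 29 -> NA
Op 6: route key 33: none >= 33, wrap to smallest pos 29 -> NA
Op 7: route key 45: none >= 45, wrap to smallest pos 29 -> NA
Op 8: route key 16: smallest pos >= 16 is 29 -> NA
Op 9: route key 10: smallest pos >= 10 is 29 -> NA
Op 10: route key 7: smallest pos >= 7 is 29 -> NA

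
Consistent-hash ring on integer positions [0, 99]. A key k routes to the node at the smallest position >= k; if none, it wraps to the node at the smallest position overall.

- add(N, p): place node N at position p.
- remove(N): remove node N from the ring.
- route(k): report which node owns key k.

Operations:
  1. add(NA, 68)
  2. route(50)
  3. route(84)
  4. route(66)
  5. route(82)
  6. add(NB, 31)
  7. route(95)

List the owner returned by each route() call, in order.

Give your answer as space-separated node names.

Answer: NA NA NA NA NB

Derivation:
Op 1: add NA@68 -> ring=[68:NA]
Op 2: route key 50: smallest pos >= 50 is 68 -> NA
Op 3: route key 84: none >= 84, wrap to smallest pos 68 -> NA
Op 4: route key 66: smallest pos >= 66 is 68 -> NA
Op 5: route key 82: none >= 82, wrap to smallest pos 68 -> NA
Op 6: add NB@31 -> ring=[31:NB,68:NA]
Op 7: route key 95: none >= 95, wrap to smallest pos 31 -> NB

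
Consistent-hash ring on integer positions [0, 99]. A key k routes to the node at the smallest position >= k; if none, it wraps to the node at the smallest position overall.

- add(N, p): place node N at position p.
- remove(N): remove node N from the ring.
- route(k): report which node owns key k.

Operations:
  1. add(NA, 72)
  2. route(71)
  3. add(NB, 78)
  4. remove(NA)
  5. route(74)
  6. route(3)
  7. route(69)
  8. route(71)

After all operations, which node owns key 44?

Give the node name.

Answer: NB

Derivation:
Op 1: add NA@72 -> ring=[72:NA]
Op 2: route key 71: smallest pos >= 71 is 72 -> NA
Op 3: add NB@78 -> ring=[72:NA,78:NB]
Op 4: remove NA -> ring=[78:NB]
Op 5: route key 74: smallest pos >= 74 is 78 -> NB
Op 6: route key 3: smallest pos >= 3 is 78 -> NB
Op 7: route key 69: smallest pos >= 69 is 78 -> NB
Op 8: route key 71: smallest pos >= 71 is 78 -> NB
Final route key 44: smallest pos >= 44 is 78 -> NB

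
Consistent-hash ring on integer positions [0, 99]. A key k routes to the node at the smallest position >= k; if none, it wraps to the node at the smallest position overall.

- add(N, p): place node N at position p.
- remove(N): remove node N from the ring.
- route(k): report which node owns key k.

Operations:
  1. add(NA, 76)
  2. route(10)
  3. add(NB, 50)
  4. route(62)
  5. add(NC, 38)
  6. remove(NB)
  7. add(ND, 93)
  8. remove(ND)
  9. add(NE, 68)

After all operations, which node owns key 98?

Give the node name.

Op 1: add NA@76 -> ring=[76:NA]
Op 2: route key 10: smallest pos >= 10 is 76 -> NA
Op 3: add NB@50 -> ring=[50:NB,76:NA]
Op 4: route key 62: smallest pos >= 62 is 76 -> NA
Op 5: add NC@38 -> ring=[38:NC,50:NB,76:NA]
Op 6: remove NB -> ring=[38:NC,76:NA]
Op 7: add ND@93 -> ring=[38:NC,76:NA,93:ND]
Op 8: remove ND -> ring=[38:NC,76:NA]
Op 9: add NE@68 -> ring=[38:NC,68:NE,76:NA]
Final route key 98: none >= 98, wrap to smallest pos 38 -> NC

Answer: NC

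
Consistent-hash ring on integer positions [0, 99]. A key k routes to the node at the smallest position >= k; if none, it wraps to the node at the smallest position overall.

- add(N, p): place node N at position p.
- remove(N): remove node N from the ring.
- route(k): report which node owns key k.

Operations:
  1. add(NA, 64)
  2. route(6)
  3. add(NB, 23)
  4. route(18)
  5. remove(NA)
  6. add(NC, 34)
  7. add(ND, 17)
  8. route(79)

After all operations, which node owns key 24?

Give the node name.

Op 1: add NA@64 -> ring=[64:NA]
Op 2: route key 6: smallest pos >= 6 is 64 -> NA
Op 3: add NB@23 -> ring=[23:NB,64:NA]
Op 4: route key 18: smallest pos >= 18 is 23 -> NB
Op 5: remove NA -> ring=[23:NB]
Op 6: add NC@34 -> ring=[23:NB,34:NC]
Op 7: add ND@17 -> ring=[17:ND,23:NB,34:NC]
Op 8: route key 79: none >= 79, wrap to smallest pos 17 -> ND
Final route key 24: smallest pos >= 24 is 34 -> NC

Answer: NC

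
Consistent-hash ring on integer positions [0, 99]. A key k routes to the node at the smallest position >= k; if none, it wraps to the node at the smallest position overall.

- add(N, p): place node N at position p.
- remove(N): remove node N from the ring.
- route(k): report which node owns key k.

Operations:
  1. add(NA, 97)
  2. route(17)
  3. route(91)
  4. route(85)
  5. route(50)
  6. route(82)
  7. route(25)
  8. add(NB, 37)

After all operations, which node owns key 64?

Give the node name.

Answer: NA

Derivation:
Op 1: add NA@97 -> ring=[97:NA]
Op 2: route key 17: smallest pos >= 17 is 97 -> NA
Op 3: route key 91: smallest pos >= 91 is 97 -> NA
Op 4: route key 85: smallest pos >= 85 is 97 -> NA
Op 5: route key 50: smallest pos >= 50 is 97 -> NA
Op 6: route key 82: smallest pos >= 82 is 97 -> NA
Op 7: route key 25: smallest pos >= 25 is 97 -> NA
Op 8: add NB@37 -> ring=[37:NB,97:NA]
Final route key 64: smallest pos >= 64 is 97 -> NA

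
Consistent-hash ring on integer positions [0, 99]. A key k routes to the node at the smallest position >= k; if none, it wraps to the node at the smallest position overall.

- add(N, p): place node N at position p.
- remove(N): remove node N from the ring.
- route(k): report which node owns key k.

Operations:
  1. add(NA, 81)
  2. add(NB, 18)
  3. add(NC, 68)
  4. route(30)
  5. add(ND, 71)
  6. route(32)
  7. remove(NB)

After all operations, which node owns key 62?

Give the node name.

Op 1: add NA@81 -> ring=[81:NA]
Op 2: add NB@18 -> ring=[18:NB,81:NA]
Op 3: add NC@68 -> ring=[18:NB,68:NC,81:NA]
Op 4: route key 30: smallest pos >= 30 is 68 -> NC
Op 5: add ND@71 -> ring=[18:NB,68:NC,71:ND,81:NA]
Op 6: route key 32: smallest pos >= 32 is 68 -> NC
Op 7: remove NB -> ring=[68:NC,71:ND,81:NA]
Final route key 62: smallest pos >= 62 is 68 -> NC

Answer: NC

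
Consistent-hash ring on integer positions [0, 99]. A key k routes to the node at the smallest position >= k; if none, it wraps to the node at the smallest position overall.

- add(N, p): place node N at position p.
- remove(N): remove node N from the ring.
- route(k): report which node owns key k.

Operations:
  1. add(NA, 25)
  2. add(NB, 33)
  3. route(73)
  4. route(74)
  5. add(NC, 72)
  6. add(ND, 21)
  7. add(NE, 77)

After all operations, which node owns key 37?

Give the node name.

Answer: NC

Derivation:
Op 1: add NA@25 -> ring=[25:NA]
Op 2: add NB@33 -> ring=[25:NA,33:NB]
Op 3: route key 73: none >= 73, wrap to smallest pos 25 -> NA
Op 4: route key 74: none >= 74, wrap to smallest pos 25 -> NA
Op 5: add NC@72 -> ring=[25:NA,33:NB,72:NC]
Op 6: add ND@21 -> ring=[21:ND,25:NA,33:NB,72:NC]
Op 7: add NE@77 -> ring=[21:ND,25:NA,33:NB,72:NC,77:NE]
Final route key 37: smallest pos >= 37 is 72 -> NC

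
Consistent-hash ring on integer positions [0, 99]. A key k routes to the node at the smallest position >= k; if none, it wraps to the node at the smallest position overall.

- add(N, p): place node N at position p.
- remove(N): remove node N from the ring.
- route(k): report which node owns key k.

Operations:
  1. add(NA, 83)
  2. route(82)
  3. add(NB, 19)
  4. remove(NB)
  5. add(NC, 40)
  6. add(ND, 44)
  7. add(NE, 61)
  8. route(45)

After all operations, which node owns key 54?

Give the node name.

Op 1: add NA@83 -> ring=[83:NA]
Op 2: route key 82: smallest pos >= 82 is 83 -> NA
Op 3: add NB@19 -> ring=[19:NB,83:NA]
Op 4: remove NB -> ring=[83:NA]
Op 5: add NC@40 -> ring=[40:NC,83:NA]
Op 6: add ND@44 -> ring=[40:NC,44:ND,83:NA]
Op 7: add NE@61 -> ring=[40:NC,44:ND,61:NE,83:NA]
Op 8: route key 45: smallest pos >= 45 is 61 -> NE
Final route key 54: smallest pos >= 54 is 61 -> NE

Answer: NE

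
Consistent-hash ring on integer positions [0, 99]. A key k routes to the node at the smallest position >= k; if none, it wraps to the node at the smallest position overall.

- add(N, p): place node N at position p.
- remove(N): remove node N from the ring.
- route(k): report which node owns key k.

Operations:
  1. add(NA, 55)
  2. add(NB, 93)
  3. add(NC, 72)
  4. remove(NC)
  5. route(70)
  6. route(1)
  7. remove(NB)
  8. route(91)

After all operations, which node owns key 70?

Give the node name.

Answer: NA

Derivation:
Op 1: add NA@55 -> ring=[55:NA]
Op 2: add NB@93 -> ring=[55:NA,93:NB]
Op 3: add NC@72 -> ring=[55:NA,72:NC,93:NB]
Op 4: remove NC -> ring=[55:NA,93:NB]
Op 5: route key 70: smallest pos >= 70 is 93 -> NB
Op 6: route key 1: smallest pos >= 1 is 55 -> NA
Op 7: remove NB -> ring=[55:NA]
Op 8: route key 91: none >= 91, wrap to smallest pos 55 -> NA
Final route key 70: none >= 70, wrap to smallest pos 55 -> NA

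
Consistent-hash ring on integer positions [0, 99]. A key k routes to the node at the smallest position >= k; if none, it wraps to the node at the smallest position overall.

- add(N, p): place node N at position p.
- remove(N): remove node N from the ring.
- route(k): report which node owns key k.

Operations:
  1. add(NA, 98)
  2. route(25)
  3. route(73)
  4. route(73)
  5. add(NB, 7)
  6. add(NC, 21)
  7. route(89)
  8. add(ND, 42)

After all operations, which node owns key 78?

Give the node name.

Answer: NA

Derivation:
Op 1: add NA@98 -> ring=[98:NA]
Op 2: route key 25: smallest pos >= 25 is 98 -> NA
Op 3: route key 73: smallest pos >= 73 is 98 -> NA
Op 4: route key 73: smallest pos >= 73 is 98 -> NA
Op 5: add NB@7 -> ring=[7:NB,98:NA]
Op 6: add NC@21 -> ring=[7:NB,21:NC,98:NA]
Op 7: route key 89: smallest pos >= 89 is 98 -> NA
Op 8: add ND@42 -> ring=[7:NB,21:NC,42:ND,98:NA]
Final route key 78: smallest pos >= 78 is 98 -> NA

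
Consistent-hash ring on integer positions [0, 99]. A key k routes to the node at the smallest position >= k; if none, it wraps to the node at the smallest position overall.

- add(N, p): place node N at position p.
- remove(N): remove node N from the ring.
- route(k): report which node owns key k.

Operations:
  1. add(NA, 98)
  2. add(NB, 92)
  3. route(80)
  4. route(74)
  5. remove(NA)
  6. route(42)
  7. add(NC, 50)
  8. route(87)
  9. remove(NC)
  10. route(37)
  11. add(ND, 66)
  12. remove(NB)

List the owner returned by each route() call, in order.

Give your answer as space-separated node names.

Op 1: add NA@98 -> ring=[98:NA]
Op 2: add NB@92 -> ring=[92:NB,98:NA]
Op 3: route key 80: smallest pos >= 80 is 92 -> NB
Op 4: route key 74: smallest pos >= 74 is 92 -> NB
Op 5: remove NA -> ring=[92:NB]
Op 6: route key 42: smallest pos >= 42 is 92 -> NB
Op 7: add NC@50 -> ring=[50:NC,92:NB]
Op 8: route key 87: smallest pos >= 87 is 92 -> NB
Op 9: remove NC -> ring=[92:NB]
Op 10: route key 37: smallest pos >= 37 is 92 -> NB
Op 11: add ND@66 -> ring=[66:ND,92:NB]
Op 12: remove NB -> ring=[66:ND]

Answer: NB NB NB NB NB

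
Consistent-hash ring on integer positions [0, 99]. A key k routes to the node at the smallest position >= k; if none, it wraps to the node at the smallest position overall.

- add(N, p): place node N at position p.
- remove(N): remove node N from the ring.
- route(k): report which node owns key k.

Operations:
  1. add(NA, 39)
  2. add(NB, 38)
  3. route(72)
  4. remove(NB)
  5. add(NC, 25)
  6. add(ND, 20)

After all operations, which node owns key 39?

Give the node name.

Op 1: add NA@39 -> ring=[39:NA]
Op 2: add NB@38 -> ring=[38:NB,39:NA]
Op 3: route key 72: none >= 72, wrap to smallest pos 38 -> NB
Op 4: remove NB -> ring=[39:NA]
Op 5: add NC@25 -> ring=[25:NC,39:NA]
Op 6: add ND@20 -> ring=[20:ND,25:NC,39:NA]
Final route key 39: smallest pos >= 39 is 39 -> NA

Answer: NA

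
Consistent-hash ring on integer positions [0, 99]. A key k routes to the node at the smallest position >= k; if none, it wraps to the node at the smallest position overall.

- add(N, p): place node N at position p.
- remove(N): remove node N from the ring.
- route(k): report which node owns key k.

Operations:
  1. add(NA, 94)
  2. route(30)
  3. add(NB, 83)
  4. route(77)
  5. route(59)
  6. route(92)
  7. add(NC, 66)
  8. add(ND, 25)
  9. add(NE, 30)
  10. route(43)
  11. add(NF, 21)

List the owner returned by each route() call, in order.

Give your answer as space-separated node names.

Answer: NA NB NB NA NC

Derivation:
Op 1: add NA@94 -> ring=[94:NA]
Op 2: route key 30: smallest pos >= 30 is 94 -> NA
Op 3: add NB@83 -> ring=[83:NB,94:NA]
Op 4: route key 77: smallest pos >= 77 is 83 -> NB
Op 5: route key 59: smallest pos >= 59 is 83 -> NB
Op 6: route key 92: smallest pos >= 92 is 94 -> NA
Op 7: add NC@66 -> ring=[66:NC,83:NB,94:NA]
Op 8: add ND@25 -> ring=[25:ND,66:NC,83:NB,94:NA]
Op 9: add NE@30 -> ring=[25:ND,30:NE,66:NC,83:NB,94:NA]
Op 10: route key 43: smallest pos >= 43 is 66 -> NC
Op 11: add NF@21 -> ring=[21:NF,25:ND,30:NE,66:NC,83:NB,94:NA]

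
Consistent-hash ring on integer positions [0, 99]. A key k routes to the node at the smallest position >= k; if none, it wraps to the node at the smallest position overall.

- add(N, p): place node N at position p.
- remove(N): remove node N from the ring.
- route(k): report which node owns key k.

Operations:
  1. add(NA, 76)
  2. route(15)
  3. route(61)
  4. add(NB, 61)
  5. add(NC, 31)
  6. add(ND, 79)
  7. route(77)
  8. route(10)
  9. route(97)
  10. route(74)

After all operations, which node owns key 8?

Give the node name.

Op 1: add NA@76 -> ring=[76:NA]
Op 2: route key 15: smallest pos >= 15 is 76 -> NA
Op 3: route key 61: smallest pos >= 61 is 76 -> NA
Op 4: add NB@61 -> ring=[61:NB,76:NA]
Op 5: add NC@31 -> ring=[31:NC,61:NB,76:NA]
Op 6: add ND@79 -> ring=[31:NC,61:NB,76:NA,79:ND]
Op 7: route key 77: smallest pos >= 77 is 79 -> ND
Op 8: route key 10: smallest pos >= 10 is 31 -> NC
Op 9: route key 97: none >= 97, wrap to smallest pos 31 -> NC
Op 10: route key 74: smallest pos >= 74 is 76 -> NA
Final route key 8: smallest pos >= 8 is 31 -> NC

Answer: NC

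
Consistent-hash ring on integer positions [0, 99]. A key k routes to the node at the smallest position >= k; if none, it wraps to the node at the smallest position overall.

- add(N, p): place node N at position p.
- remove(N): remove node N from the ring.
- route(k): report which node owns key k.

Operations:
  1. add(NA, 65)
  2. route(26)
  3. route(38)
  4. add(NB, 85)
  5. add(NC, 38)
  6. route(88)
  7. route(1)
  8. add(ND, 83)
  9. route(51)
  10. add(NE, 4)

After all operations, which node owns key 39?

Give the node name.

Op 1: add NA@65 -> ring=[65:NA]
Op 2: route key 26: smallest pos >= 26 is 65 -> NA
Op 3: route key 38: smallest pos >= 38 is 65 -> NA
Op 4: add NB@85 -> ring=[65:NA,85:NB]
Op 5: add NC@38 -> ring=[38:NC,65:NA,85:NB]
Op 6: route key 88: none >= 88, wrap to smallest pos 38 -> NC
Op 7: route key 1: smallest pos >= 1 is 38 -> NC
Op 8: add ND@83 -> ring=[38:NC,65:NA,83:ND,85:NB]
Op 9: route key 51: smallest pos >= 51 is 65 -> NA
Op 10: add NE@4 -> ring=[4:NE,38:NC,65:NA,83:ND,85:NB]
Final route key 39: smallest pos >= 39 is 65 -> NA

Answer: NA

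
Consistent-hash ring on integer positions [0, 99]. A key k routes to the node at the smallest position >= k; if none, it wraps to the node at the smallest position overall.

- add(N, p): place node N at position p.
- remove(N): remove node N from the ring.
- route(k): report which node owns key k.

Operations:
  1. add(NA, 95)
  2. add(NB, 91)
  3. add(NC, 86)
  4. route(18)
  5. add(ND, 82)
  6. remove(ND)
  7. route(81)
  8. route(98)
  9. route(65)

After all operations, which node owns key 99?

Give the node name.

Op 1: add NA@95 -> ring=[95:NA]
Op 2: add NB@91 -> ring=[91:NB,95:NA]
Op 3: add NC@86 -> ring=[86:NC,91:NB,95:NA]
Op 4: route key 18: smallest pos >= 18 is 86 -> NC
Op 5: add ND@82 -> ring=[82:ND,86:NC,91:NB,95:NA]
Op 6: remove ND -> ring=[86:NC,91:NB,95:NA]
Op 7: route key 81: smallest pos >= 81 is 86 -> NC
Op 8: route key 98: none >= 98, wrap to smallest pos 86 -> NC
Op 9: route key 65: smallest pos >= 65 is 86 -> NC
Final route key 99: none >= 99, wrap to smallest pos 86 -> NC

Answer: NC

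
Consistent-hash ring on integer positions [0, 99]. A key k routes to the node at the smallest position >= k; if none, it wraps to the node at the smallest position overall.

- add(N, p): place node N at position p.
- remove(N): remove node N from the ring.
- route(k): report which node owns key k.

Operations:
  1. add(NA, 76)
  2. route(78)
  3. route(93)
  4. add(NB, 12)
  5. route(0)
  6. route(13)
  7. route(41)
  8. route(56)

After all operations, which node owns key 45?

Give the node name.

Answer: NA

Derivation:
Op 1: add NA@76 -> ring=[76:NA]
Op 2: route key 78: none >= 78, wrap to smallest pos 76 -> NA
Op 3: route key 93: none >= 93, wrap to smallest pos 76 -> NA
Op 4: add NB@12 -> ring=[12:NB,76:NA]
Op 5: route key 0: smallest pos >= 0 is 12 -> NB
Op 6: route key 13: smallest pos >= 13 is 76 -> NA
Op 7: route key 41: smallest pos >= 41 is 76 -> NA
Op 8: route key 56: smallest pos >= 56 is 76 -> NA
Final route key 45: smallest pos >= 45 is 76 -> NA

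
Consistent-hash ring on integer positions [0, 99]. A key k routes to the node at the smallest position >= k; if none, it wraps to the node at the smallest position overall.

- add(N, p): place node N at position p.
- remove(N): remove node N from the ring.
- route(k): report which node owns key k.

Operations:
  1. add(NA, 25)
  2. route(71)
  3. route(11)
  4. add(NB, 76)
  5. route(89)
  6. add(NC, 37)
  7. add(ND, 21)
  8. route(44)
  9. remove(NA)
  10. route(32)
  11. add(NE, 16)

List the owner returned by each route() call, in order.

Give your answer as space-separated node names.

Op 1: add NA@25 -> ring=[25:NA]
Op 2: route key 71: none >= 71, wrap to smallest pos 25 -> NA
Op 3: route key 11: smallest pos >= 11 is 25 -> NA
Op 4: add NB@76 -> ring=[25:NA,76:NB]
Op 5: route key 89: none >= 89, wrap to smallest pos 25 -> NA
Op 6: add NC@37 -> ring=[25:NA,37:NC,76:NB]
Op 7: add ND@21 -> ring=[21:ND,25:NA,37:NC,76:NB]
Op 8: route key 44: smallest pos >= 44 is 76 -> NB
Op 9: remove NA -> ring=[21:ND,37:NC,76:NB]
Op 10: route key 32: smallest pos >= 32 is 37 -> NC
Op 11: add NE@16 -> ring=[16:NE,21:ND,37:NC,76:NB]

Answer: NA NA NA NB NC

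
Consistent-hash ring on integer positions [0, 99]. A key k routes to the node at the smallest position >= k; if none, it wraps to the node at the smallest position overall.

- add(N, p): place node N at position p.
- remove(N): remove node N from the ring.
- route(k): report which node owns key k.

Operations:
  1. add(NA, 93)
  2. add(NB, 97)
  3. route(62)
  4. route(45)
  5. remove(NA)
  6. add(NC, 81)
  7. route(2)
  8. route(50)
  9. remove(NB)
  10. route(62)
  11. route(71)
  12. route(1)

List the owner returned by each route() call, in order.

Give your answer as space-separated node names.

Answer: NA NA NC NC NC NC NC

Derivation:
Op 1: add NA@93 -> ring=[93:NA]
Op 2: add NB@97 -> ring=[93:NA,97:NB]
Op 3: route key 62: smallest pos >= 62 is 93 -> NA
Op 4: route key 45: smallest pos >= 45 is 93 -> NA
Op 5: remove NA -> ring=[97:NB]
Op 6: add NC@81 -> ring=[81:NC,97:NB]
Op 7: route key 2: smallest pos >= 2 is 81 -> NC
Op 8: route key 50: smallest pos >= 50 is 81 -> NC
Op 9: remove NB -> ring=[81:NC]
Op 10: route key 62: smallest pos >= 62 is 81 -> NC
Op 11: route key 71: smallest pos >= 71 is 81 -> NC
Op 12: route key 1: smallest pos >= 1 is 81 -> NC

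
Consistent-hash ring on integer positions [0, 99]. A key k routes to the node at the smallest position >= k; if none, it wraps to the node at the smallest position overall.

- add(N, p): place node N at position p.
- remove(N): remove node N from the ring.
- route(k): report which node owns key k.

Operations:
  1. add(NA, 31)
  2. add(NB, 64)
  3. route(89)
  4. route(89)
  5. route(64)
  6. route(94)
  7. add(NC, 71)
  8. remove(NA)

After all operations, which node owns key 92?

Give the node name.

Answer: NB

Derivation:
Op 1: add NA@31 -> ring=[31:NA]
Op 2: add NB@64 -> ring=[31:NA,64:NB]
Op 3: route key 89: none >= 89, wrap to smallest pos 31 -> NA
Op 4: route key 89: none >= 89, wrap to smallest pos 31 -> NA
Op 5: route key 64: smallest pos >= 64 is 64 -> NB
Op 6: route key 94: none >= 94, wrap to smallest pos 31 -> NA
Op 7: add NC@71 -> ring=[31:NA,64:NB,71:NC]
Op 8: remove NA -> ring=[64:NB,71:NC]
Final route key 92: none >= 92, wrap to smallest pos 64 -> NB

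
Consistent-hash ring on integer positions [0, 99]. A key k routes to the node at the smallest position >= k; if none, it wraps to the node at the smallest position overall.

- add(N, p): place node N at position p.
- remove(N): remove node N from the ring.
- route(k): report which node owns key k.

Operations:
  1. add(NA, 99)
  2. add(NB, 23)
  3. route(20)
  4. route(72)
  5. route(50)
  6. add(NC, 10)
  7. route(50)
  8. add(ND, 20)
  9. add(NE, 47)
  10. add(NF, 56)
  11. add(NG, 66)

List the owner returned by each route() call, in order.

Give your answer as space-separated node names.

Op 1: add NA@99 -> ring=[99:NA]
Op 2: add NB@23 -> ring=[23:NB,99:NA]
Op 3: route key 20: smallest pos >= 20 is 23 -> NB
Op 4: route key 72: smallest pos >= 72 is 99 -> NA
Op 5: route key 50: smallest pos >= 50 is 99 -> NA
Op 6: add NC@10 -> ring=[10:NC,23:NB,99:NA]
Op 7: route key 50: smallest pos >= 50 is 99 -> NA
Op 8: add ND@20 -> ring=[10:NC,20:ND,23:NB,99:NA]
Op 9: add NE@47 -> ring=[10:NC,20:ND,23:NB,47:NE,99:NA]
Op 10: add NF@56 -> ring=[10:NC,20:ND,23:NB,47:NE,56:NF,99:NA]
Op 11: add NG@66 -> ring=[10:NC,20:ND,23:NB,47:NE,56:NF,66:NG,99:NA]

Answer: NB NA NA NA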